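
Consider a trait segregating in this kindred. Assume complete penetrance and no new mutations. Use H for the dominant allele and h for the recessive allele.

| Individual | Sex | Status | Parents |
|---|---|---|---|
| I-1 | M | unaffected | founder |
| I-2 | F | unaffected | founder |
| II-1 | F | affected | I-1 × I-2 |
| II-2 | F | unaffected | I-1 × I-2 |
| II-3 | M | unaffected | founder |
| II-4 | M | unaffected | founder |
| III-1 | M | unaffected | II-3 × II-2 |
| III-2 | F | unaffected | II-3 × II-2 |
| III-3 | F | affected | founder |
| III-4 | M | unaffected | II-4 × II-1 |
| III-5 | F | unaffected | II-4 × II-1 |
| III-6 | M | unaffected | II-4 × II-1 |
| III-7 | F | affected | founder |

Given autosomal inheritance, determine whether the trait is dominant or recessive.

recessive

I-1 and I-2 are both unaffected yet have an affected child II-1. Under dominance, an affected child requires at least one affected parent, so the trait cannot be dominant.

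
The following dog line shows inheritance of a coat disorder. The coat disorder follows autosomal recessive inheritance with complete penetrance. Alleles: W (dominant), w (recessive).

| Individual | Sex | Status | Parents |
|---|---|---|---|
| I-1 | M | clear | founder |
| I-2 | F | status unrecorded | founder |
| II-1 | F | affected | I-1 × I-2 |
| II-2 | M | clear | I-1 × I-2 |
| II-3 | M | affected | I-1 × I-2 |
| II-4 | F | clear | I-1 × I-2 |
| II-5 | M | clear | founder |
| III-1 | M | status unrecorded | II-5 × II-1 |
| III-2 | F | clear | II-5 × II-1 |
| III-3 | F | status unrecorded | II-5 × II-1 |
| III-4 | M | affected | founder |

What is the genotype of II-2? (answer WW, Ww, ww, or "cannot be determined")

cannot be determined

II-2's phenotype allows WW or Ww, and no parent or child forces a single allele at both positions; consistent genotype assignments exist with II-2 as WW or Ww.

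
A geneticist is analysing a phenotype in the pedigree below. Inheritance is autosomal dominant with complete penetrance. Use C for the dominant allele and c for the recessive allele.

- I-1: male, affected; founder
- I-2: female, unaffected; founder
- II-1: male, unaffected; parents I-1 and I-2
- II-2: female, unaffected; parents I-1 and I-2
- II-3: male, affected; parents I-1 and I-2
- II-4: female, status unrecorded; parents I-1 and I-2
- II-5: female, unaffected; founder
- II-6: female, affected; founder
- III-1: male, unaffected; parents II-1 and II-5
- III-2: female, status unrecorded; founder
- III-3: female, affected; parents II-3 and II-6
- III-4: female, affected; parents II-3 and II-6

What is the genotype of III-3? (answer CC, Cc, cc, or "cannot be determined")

III-3's phenotype allows CC or Cc, and no parent or child forces a single allele at both positions; consistent genotype assignments exist with III-3 as CC or Cc.

cannot be determined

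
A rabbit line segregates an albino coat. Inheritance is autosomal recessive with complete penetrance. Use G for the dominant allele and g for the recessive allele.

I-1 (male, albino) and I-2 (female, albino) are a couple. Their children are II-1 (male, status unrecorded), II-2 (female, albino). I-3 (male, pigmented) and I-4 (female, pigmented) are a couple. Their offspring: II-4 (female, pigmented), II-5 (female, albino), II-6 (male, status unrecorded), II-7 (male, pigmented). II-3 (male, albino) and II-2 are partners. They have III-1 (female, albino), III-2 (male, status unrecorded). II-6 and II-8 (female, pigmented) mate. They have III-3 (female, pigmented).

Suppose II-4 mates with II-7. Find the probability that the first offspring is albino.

I-3 is pigmented so carries G and passed g to II-5 (gg), so I-3 is Gg.
I-4 is pigmented so carries G and passed g to II-5 (gg), so I-4 is Gg.
II-4 is a pigmented offspring of I-3 (Gg) × I-4 (Gg), whose cross gives 1/4 GG : 1/2 Gg : 1/4 gg; conditioning on being pigmented, II-4 is GG with probability 1/3, Gg with probability 2/3.
II-7 is a pigmented offspring of I-3 (Gg) × I-4 (Gg), whose cross gives 1/4 GG : 1/2 Gg : 1/4 gg; conditioning on being pigmented, II-7 is GG with probability 1/3, Gg with probability 2/3.
Summing over parental genotype combinations, P(offspring is albino) = 4/9·1/4 = 1/9.

1/9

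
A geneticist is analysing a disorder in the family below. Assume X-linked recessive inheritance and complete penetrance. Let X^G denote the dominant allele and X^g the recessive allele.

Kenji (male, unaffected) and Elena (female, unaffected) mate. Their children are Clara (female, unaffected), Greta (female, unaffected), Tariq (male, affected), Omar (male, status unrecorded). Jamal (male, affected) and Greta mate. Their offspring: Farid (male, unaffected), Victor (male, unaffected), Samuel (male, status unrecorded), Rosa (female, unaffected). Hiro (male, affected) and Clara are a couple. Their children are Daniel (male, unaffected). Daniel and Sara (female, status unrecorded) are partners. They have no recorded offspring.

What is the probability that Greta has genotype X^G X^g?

Kenji is unaffected, so Kenji is X^G Y.
Elena is unaffected so carries G and passed g to Tariq (X^g Y), so Elena is X^G X^g.
Their cross gives offspring ratios 1/2 X^G X^G : 1/2 X^G X^g. Conditioning on Greta being unaffected, P(X^G X^g) = 1/2 / 1 = 1/2 before taking Greta's own offspring into account.
Jamal is affected, so Jamal is X^g Y.
Now use Greta's offspring. Probability of each recorded status — unaffected son Farid: 1/2 if Greta is X^G X^g, 1 if X^G X^G; unaffected son Victor: 1/2 if Greta is X^G X^g, 1 if X^G X^G; unaffected daughter Rosa: 1/2 if Greta is X^G X^g, 1 if X^G X^G. (Samuel: equally likely either way, so uninformative.)
Bayes: P(X^G X^g) = 1/2·1/8 / (1/2·1/8 + 1/2·1) = 1/9.

1/9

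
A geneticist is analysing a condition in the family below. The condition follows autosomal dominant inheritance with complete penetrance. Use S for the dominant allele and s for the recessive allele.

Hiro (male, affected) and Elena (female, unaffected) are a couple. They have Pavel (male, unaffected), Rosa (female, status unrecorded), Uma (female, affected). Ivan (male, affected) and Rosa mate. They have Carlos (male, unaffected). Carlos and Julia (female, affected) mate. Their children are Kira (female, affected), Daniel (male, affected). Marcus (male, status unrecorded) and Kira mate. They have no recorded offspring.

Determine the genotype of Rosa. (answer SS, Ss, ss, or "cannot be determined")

cannot be determined

Rosa's phenotype is unrecorded, and no parent or child forces a single allele at both positions; consistent genotype assignments exist with Rosa as Ss or ss.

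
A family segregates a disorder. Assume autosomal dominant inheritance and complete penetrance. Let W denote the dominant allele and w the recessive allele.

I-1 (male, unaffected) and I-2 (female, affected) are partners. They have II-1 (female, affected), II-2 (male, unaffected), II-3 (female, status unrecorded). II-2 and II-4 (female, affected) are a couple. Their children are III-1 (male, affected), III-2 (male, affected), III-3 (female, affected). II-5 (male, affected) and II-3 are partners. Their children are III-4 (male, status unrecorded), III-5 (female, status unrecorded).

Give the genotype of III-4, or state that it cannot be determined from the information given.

III-4's phenotype is unrecorded, and no parent or child forces a single allele at both positions; consistent genotype assignments exist with III-4 as WW or Ww or ww.

cannot be determined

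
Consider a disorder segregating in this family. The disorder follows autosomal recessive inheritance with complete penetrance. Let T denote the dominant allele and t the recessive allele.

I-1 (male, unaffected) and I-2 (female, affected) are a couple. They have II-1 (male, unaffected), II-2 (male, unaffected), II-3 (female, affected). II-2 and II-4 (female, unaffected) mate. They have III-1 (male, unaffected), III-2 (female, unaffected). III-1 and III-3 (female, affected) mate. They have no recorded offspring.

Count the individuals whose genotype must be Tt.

Obligate heterozygotes: I-1 is unaffected so carries T and passed t to II-3 (tt), so I-1 is Tt; II-1 is unaffected so carries T and received t from I-2 (tt), so II-1 is Tt; II-2 is unaffected so carries T and received t from I-2 (tt), so II-2 is Tt.
Every other individual is either homozygous by phenotype or has at least one consistent homozygous assignment, so the count is 3.

3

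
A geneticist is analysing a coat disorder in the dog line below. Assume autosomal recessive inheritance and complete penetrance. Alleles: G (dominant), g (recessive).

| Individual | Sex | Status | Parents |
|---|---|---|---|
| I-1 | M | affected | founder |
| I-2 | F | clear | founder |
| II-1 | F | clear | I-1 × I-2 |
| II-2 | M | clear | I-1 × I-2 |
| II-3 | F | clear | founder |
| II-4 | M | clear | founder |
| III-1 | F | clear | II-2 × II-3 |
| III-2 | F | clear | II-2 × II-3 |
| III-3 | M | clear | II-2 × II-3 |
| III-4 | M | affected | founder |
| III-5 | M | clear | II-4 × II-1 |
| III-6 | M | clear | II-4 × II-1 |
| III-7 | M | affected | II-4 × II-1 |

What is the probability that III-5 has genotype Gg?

II-4 is clear so carries G and passed g to III-7 (gg), so II-4 is Gg.
II-1 is clear so carries G and received g from I-1 (gg), so II-1 is Gg.
Their cross gives offspring ratios 1/4 GG : 1/2 Gg : 1/4 gg. Conditioning on III-5 being clear, P(Gg) = 1/2 / 3/4 = 2/3.

2/3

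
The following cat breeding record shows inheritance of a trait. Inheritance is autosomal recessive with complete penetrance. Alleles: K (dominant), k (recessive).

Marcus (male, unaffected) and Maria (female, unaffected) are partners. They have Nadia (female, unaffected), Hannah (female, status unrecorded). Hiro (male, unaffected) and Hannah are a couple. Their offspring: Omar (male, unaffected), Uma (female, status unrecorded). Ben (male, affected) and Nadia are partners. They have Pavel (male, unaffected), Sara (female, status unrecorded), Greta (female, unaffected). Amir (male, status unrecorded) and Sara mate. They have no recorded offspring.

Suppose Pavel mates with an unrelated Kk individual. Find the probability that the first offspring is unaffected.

Pavel is unaffected so carries K and received k from Ben (kk), so Pavel is Kk.
The cross gives 1/4 KK : 1/2 Kk : 1/4 kk, so P(offspring is unaffected) = 3/4.

3/4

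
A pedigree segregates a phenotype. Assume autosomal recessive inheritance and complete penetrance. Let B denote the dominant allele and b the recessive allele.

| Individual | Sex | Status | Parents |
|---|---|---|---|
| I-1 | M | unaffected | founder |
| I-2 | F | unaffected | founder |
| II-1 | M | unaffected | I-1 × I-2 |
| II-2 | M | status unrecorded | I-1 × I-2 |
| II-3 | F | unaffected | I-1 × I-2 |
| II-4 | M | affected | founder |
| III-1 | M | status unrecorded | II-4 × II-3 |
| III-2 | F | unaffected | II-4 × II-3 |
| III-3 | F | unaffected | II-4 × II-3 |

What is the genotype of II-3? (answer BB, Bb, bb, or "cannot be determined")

II-3's phenotype allows BB or Bb, and no parent or child forces a single allele at both positions; consistent genotype assignments exist with II-3 as BB or Bb.

cannot be determined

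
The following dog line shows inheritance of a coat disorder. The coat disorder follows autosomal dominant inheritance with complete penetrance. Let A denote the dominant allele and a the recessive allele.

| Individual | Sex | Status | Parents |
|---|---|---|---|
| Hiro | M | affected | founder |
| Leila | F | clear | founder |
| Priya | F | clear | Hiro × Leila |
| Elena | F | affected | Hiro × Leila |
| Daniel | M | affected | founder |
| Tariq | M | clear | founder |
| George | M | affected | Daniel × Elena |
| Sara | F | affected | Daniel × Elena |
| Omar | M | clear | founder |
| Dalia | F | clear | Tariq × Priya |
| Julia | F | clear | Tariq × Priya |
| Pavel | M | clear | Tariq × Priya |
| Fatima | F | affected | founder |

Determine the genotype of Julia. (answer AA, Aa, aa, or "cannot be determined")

Julia is clear, so Julia is aa.

aa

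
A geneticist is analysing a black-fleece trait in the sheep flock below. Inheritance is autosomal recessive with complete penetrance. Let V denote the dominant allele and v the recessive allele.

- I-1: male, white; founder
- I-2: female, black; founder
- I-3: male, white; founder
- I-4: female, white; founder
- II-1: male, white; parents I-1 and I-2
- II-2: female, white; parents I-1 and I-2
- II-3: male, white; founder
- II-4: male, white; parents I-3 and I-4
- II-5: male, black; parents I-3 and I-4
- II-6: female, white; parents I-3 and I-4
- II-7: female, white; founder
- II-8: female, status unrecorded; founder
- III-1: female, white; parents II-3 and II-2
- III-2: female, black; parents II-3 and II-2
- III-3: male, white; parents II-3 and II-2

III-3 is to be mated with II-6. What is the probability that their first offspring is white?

8/9

II-3 is white so carries V and passed v to III-2 (vv), so II-3 is Vv.
II-2 is white so carries V and received v from I-2 (vv), so II-2 is Vv.
III-3 is a white offspring of II-3 (Vv) × II-2 (Vv), whose cross gives 1/4 VV : 1/2 Vv : 1/4 vv; conditioning on being white, III-3 is VV with probability 1/3, Vv with probability 2/3.
I-3 is white so carries V and passed v to II-5 (vv), so I-3 is Vv.
I-4 is white so carries V and passed v to II-5 (vv), so I-4 is Vv.
II-6 is a white offspring of I-3 (Vv) × I-4 (Vv), whose cross gives 1/4 VV : 1/2 Vv : 1/4 vv; conditioning on being white, II-6 is VV with probability 1/3, Vv with probability 2/3.
Summing over parental genotype combinations, P(offspring is white) = 1/9·1 + 2/9·1 + 2/9·1 + 4/9·3/4 = 8/9.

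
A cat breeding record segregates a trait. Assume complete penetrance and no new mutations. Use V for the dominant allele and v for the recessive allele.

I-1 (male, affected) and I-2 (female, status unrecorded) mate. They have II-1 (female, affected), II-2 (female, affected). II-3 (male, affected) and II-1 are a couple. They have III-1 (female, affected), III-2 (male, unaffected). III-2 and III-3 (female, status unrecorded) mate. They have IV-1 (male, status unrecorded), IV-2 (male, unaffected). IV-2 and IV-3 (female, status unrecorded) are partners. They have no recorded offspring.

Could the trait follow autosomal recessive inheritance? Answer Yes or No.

No

Under autosomal recessive, III-2 (unaffected, male) cannot arise from II-3 (affected) × II-1 (affected).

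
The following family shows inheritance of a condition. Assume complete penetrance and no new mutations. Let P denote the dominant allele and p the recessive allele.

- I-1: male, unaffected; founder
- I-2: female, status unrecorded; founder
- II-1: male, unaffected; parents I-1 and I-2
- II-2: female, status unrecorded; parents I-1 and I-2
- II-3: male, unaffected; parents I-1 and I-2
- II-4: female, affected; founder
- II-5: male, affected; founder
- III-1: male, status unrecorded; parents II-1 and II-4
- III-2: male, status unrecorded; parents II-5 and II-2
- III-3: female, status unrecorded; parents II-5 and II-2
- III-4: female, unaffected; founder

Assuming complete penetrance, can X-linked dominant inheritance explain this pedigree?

A consistent assignment under X-linked dominant exists: I-1 X^p Y, I-2 X^P X^p, II-1 X^p Y, II-2 X^P X^p, II-3 X^p Y, II-4 X^P X^P, II-5 X^P Y, III-1 X^P Y, III-2 X^P Y, III-3 X^P X^P, III-4 X^p X^p.
In this assignment every recorded phenotype matches its genotype and every non-founder's genotype is obtainable from its parents' genotypes, so the pedigree is consistent.

Yes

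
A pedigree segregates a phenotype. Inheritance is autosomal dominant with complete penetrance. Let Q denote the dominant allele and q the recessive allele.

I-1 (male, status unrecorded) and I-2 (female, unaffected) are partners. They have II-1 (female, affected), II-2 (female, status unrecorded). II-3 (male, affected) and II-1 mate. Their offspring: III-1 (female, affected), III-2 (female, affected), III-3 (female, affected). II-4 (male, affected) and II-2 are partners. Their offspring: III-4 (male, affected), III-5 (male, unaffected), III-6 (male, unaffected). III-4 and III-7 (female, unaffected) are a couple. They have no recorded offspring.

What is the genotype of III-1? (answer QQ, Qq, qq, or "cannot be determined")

III-1's phenotype allows QQ or Qq, and no parent or child forces a single allele at both positions; consistent genotype assignments exist with III-1 as QQ or Qq.

cannot be determined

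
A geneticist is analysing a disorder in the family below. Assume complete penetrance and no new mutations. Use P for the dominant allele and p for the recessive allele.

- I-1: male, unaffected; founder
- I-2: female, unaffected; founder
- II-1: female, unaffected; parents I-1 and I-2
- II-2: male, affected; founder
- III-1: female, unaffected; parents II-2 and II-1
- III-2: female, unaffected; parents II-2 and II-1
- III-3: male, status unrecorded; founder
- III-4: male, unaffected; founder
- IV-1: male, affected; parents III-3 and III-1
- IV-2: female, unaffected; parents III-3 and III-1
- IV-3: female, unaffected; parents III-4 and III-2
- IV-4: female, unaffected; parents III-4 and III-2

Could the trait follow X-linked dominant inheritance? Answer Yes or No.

No

Under X-linked dominant, III-1 (unaffected, female) cannot arise from II-2 (affected) × II-1 (unaffected).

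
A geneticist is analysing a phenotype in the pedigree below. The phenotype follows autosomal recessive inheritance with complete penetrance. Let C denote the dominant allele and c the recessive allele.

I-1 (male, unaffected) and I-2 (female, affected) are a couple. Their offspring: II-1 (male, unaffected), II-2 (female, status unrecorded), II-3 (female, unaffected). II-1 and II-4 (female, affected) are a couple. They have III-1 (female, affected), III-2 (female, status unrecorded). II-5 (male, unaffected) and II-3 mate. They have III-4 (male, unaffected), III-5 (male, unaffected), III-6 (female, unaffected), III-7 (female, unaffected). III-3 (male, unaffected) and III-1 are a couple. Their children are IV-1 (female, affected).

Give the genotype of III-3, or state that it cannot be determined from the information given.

From phenotype alone, III-3 is CC or Cc.
III-3 is unaffected so carries C and passed c to IV-1 (cc), so III-3 is Cc.

Cc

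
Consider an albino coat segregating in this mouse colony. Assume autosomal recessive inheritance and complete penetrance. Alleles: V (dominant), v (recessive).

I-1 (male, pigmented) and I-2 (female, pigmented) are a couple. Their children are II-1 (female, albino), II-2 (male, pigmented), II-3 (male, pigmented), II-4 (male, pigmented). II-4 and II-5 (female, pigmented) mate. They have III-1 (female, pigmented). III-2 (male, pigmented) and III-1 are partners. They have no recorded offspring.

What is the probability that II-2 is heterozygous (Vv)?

2/3

I-1 is pigmented so carries V and passed v to II-1 (vv), so I-1 is Vv.
I-2 is pigmented so carries V and passed v to II-1 (vv), so I-2 is Vv.
Their cross gives offspring ratios 1/4 VV : 1/2 Vv : 1/4 vv. Conditioning on II-2 being pigmented, P(Vv) = 1/2 / 3/4 = 2/3.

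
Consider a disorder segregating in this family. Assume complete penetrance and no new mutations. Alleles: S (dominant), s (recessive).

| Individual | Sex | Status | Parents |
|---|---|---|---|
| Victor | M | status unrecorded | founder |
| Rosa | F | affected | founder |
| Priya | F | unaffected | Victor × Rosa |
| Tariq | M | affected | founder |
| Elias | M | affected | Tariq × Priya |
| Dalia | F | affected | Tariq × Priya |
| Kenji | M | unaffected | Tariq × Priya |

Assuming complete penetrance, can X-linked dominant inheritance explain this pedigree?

Under X-linked dominant, Elias (affected, male) cannot arise from Tariq (affected) × Priya (unaffected).

No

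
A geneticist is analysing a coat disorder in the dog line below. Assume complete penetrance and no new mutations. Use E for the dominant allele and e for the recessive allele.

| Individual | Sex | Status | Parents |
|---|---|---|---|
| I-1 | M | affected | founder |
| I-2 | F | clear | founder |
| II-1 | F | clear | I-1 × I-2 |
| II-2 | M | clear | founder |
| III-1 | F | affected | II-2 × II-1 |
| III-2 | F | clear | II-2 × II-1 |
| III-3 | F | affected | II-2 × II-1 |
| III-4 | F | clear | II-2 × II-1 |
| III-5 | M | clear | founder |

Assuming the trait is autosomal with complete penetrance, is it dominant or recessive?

recessive

II-2 and II-1 are both clear yet have an affected child III-1. Under dominance, an affected child requires at least one affected parent, so the trait cannot be dominant.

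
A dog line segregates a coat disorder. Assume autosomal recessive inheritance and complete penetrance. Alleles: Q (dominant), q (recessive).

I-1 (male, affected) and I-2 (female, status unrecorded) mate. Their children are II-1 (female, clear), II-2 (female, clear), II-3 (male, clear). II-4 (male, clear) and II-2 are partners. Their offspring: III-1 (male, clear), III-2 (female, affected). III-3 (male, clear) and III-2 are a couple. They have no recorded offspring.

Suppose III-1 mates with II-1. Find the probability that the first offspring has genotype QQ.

1/3

II-4 is clear so carries Q and passed q to III-2 (qq), so II-4 is Qq.
II-2 is clear so carries Q and received q from I-1 (qq), so II-2 is Qq.
III-1 is a clear offspring of II-4 (Qq) × II-2 (Qq), whose cross gives 1/4 QQ : 1/2 Qq : 1/4 qq; conditioning on being clear, III-1 is QQ with probability 1/3, Qq with probability 2/3.
II-1 is clear so carries Q and received q from I-1 (qq), so II-1 is Qq.
Summing over parental genotype combinations, P(offspring has genotype QQ) = 1/3·1/2 + 2/3·1/4 = 1/3.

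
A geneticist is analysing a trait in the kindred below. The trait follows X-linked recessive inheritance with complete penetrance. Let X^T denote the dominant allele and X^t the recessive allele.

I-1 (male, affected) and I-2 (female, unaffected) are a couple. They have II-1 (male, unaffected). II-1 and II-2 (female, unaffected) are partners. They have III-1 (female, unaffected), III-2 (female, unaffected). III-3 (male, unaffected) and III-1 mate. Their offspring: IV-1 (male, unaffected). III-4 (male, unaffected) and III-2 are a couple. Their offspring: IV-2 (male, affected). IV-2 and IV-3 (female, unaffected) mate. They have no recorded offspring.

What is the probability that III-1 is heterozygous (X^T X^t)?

1/3

II-1 is unaffected, so II-1 is X^T Y.
II-2 is unaffected so carries T and passed t to III-2 (X^T X^t, whose T came from II-1), so II-2 is X^T X^t.
Their cross gives offspring ratios 1/2 X^T X^T : 1/2 X^T X^t. Conditioning on III-1 being unaffected, P(X^T X^t) = 1/2 / 1 = 1/2 before taking III-1's own offspring into account.
III-3 is unaffected, so III-3 is X^T Y.
Now use III-1's offspring. Probability of each recorded status — unaffected son IV-1: 1/2 if III-1 is X^T X^t, 1 if X^T X^T.
Bayes: P(X^T X^t) = 1/2·1/2 / (1/2·1/2 + 1/2·1) = 1/3.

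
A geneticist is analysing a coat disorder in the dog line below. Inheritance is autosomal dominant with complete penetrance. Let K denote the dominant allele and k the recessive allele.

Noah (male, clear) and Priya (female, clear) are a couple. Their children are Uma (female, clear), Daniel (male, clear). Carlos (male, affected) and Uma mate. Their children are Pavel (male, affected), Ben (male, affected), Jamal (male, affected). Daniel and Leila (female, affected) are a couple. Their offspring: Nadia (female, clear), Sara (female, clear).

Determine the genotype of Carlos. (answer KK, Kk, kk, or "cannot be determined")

Carlos's phenotype allows KK or Kk, and no parent or child forces a single allele at both positions; consistent genotype assignments exist with Carlos as KK or Kk.

cannot be determined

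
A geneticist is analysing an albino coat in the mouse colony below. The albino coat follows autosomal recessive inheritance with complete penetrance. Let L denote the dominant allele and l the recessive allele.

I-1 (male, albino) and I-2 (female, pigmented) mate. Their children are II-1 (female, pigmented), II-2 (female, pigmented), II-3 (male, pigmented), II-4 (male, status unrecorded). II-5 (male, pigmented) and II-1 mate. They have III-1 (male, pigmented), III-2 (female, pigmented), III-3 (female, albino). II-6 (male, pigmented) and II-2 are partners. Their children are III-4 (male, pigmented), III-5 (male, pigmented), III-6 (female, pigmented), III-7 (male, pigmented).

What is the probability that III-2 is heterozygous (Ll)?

2/3

II-5 is pigmented so carries L and passed l to III-3 (ll), so II-5 is Ll.
II-1 is pigmented so carries L and received l from I-1 (ll), so II-1 is Ll.
Their cross gives offspring ratios 1/4 LL : 1/2 Ll : 1/4 ll. Conditioning on III-2 being pigmented, P(Ll) = 1/2 / 3/4 = 2/3.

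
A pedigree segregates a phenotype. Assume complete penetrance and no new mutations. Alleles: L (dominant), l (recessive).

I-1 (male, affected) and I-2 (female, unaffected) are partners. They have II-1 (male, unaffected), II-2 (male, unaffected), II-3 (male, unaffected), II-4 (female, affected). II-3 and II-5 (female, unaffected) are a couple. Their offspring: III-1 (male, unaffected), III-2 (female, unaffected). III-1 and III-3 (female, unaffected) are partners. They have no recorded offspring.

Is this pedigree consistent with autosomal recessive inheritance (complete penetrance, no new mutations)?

Yes

A consistent assignment under autosomal recessive exists: I-1 ll, I-2 Ll, II-1 Ll, II-2 Ll, II-3 Ll, II-4 ll, II-5 LL, III-1 LL, III-2 LL, III-3 LL.
In this assignment every recorded phenotype matches its genotype and every non-founder's genotype is obtainable from its parents' genotypes, so the pedigree is consistent.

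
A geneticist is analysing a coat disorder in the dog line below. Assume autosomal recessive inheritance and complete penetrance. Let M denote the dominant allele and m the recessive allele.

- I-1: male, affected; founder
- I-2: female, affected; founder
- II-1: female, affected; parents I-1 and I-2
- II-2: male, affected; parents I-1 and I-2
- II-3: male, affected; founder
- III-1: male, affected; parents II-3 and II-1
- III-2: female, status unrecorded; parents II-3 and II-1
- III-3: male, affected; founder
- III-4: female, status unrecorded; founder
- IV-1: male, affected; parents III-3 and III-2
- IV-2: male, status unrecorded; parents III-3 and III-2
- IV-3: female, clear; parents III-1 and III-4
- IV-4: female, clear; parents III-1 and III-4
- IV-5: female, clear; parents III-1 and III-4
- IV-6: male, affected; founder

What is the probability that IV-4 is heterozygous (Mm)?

1

IV-4 is clear so carries M and received m from III-1 (mm), so IV-4 is Mm, giving P(Mm) = 1.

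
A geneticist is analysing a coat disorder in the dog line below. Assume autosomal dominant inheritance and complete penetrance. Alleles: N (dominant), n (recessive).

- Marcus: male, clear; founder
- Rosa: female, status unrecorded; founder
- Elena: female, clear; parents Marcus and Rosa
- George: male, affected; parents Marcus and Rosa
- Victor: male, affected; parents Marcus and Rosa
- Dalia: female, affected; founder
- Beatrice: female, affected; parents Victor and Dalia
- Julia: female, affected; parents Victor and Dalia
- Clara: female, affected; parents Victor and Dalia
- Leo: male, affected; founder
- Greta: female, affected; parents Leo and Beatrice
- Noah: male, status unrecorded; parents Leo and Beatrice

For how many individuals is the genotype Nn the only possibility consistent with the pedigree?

Obligate heterozygotes: Rosa passed N to George (Nn, whose n came from Marcus) and passed n to Elena (nn), so Rosa is Nn; George is affected so carries N and received n from Marcus (nn), so George is Nn; Victor is affected so carries N and received n from Marcus (nn), so Victor is Nn.
Every other individual is either homozygous by phenotype or has at least one consistent homozygous assignment, so the count is 3.

3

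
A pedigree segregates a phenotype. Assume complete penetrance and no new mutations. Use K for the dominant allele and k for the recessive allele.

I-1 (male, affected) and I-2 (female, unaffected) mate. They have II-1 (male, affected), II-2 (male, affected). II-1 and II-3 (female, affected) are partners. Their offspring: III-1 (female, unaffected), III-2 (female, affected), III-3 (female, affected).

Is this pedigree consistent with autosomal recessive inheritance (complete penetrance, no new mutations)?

No

Under autosomal recessive, III-1 (unaffected, female) cannot arise from II-1 (affected) × II-3 (affected).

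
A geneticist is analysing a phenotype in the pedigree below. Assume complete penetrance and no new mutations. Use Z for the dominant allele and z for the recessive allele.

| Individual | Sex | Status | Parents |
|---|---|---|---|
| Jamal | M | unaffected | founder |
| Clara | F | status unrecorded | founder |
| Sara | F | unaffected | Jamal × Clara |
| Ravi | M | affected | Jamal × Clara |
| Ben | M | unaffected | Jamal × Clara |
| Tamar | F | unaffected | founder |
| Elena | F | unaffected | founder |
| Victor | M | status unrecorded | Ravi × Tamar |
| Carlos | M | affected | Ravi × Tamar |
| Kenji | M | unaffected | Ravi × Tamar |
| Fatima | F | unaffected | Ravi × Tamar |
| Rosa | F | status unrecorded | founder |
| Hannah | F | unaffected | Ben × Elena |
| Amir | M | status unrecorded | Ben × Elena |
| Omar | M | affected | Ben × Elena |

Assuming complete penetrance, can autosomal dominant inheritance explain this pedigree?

Under autosomal dominant, Omar (affected, male) cannot arise from Ben (unaffected) × Elena (unaffected).

No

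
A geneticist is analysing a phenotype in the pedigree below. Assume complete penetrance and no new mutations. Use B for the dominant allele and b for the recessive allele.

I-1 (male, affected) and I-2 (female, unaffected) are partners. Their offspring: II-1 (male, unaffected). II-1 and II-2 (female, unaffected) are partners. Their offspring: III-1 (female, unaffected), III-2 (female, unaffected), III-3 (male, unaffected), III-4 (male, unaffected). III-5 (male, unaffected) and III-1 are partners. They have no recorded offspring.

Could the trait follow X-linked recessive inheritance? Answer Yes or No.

Yes

A consistent assignment under X-linked recessive exists: I-1 X^b Y, I-2 X^B X^B, II-1 X^B Y, II-2 X^B X^B, III-1 X^B X^B, III-2 X^B X^B, III-3 X^B Y, III-4 X^B Y, III-5 X^B Y.
In this assignment every recorded phenotype matches its genotype and every non-founder's genotype is obtainable from its parents' genotypes, so the pedigree is consistent.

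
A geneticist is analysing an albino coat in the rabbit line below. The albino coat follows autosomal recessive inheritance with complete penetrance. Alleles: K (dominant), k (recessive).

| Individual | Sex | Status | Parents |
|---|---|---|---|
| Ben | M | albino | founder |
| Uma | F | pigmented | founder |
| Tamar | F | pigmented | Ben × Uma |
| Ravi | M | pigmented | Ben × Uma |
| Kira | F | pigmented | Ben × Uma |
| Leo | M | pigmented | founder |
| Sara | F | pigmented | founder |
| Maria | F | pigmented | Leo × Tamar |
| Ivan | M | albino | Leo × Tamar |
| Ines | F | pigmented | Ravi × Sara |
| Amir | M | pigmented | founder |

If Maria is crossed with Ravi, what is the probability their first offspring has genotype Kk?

1/2

Leo is pigmented so carries K and passed k to Ivan (kk), so Leo is Kk.
Tamar is pigmented so carries K and received k from Ben (kk), so Tamar is Kk.
Maria is a pigmented offspring of Leo (Kk) × Tamar (Kk), whose cross gives 1/4 KK : 1/2 Kk : 1/4 kk; conditioning on being pigmented, Maria is KK with probability 1/3, Kk with probability 2/3.
Ravi is pigmented so carries K and received k from Ben (kk), so Ravi is Kk.
Summing over parental genotype combinations, P(offspring has genotype Kk) = 1/3·1/2 + 2/3·1/2 = 1/2.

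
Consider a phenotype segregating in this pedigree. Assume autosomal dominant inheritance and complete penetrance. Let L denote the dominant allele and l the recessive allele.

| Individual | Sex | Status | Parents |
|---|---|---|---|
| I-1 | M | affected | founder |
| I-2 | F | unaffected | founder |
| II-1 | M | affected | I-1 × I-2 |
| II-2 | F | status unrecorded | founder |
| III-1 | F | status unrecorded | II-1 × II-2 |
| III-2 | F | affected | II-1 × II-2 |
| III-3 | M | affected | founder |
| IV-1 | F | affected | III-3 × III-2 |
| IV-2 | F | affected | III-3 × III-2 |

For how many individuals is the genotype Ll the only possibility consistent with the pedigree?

1

Obligate heterozygotes: II-1 is affected so carries L and received l from I-2 (ll), so II-1 is Ll.
Every other individual is either homozygous by phenotype or has at least one consistent homozygous assignment, so the count is 1.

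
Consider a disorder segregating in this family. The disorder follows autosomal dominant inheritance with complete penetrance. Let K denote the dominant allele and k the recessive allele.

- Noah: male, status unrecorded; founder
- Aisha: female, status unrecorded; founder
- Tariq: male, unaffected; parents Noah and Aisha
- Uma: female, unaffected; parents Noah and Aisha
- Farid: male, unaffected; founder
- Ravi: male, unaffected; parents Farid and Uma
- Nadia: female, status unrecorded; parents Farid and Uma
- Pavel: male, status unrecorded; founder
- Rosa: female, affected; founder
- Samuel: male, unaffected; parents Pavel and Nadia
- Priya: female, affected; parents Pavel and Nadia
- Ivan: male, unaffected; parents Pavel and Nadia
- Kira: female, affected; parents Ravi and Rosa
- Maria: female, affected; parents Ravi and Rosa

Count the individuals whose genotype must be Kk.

Obligate heterozygotes: Pavel passed K to Priya (Kk, whose k came from Nadia) and passed k to Samuel (kk), so Pavel is Kk; Priya is affected so carries K and received k from Nadia (kk), so Priya is Kk; Kira is affected so carries K and received k from Ravi (kk), so Kira is Kk; Maria is affected so carries K and received k from Ravi (kk), so Maria is Kk.
Every other individual is either homozygous by phenotype or has at least one consistent homozygous assignment, so the count is 4.

4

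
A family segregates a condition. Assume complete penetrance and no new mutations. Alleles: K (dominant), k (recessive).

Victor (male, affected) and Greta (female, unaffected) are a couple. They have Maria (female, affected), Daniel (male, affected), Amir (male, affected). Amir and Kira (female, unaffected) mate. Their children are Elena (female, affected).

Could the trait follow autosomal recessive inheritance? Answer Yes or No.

A consistent assignment under autosomal recessive exists: Victor kk, Greta Kk, Maria kk, Daniel kk, Amir kk, Kira Kk, Elena kk.
In this assignment every recorded phenotype matches its genotype and every non-founder's genotype is obtainable from its parents' genotypes, so the pedigree is consistent.

Yes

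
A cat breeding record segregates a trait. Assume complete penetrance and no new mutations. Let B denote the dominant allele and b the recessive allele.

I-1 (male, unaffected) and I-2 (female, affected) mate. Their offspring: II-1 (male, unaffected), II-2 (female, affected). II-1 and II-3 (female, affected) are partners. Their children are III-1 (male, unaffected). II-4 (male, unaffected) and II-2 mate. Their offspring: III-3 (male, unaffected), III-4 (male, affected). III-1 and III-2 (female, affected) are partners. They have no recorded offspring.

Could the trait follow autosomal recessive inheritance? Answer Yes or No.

Yes

A consistent assignment under autosomal recessive exists: I-1 Bb, I-2 bb, II-1 Bb, II-2 bb, II-3 bb, II-4 Bb, III-1 Bb, III-2 bb, III-3 Bb, III-4 bb.
In this assignment every recorded phenotype matches its genotype and every non-founder's genotype is obtainable from its parents' genotypes, so the pedigree is consistent.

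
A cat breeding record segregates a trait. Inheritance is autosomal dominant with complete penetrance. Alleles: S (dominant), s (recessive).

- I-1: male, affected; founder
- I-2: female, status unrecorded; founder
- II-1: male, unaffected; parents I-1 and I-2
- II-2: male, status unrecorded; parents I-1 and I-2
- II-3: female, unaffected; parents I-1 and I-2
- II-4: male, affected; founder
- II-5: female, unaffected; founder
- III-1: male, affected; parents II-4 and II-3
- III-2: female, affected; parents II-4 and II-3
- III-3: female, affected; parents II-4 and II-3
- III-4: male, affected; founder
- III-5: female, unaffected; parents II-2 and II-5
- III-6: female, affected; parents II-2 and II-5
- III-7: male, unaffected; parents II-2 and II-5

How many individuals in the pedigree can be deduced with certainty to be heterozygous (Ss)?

Obligate heterozygotes: I-1 is affected so carries S and passed s to II-1 (ss), so I-1 is Ss; II-2 passed S to III-6 (Ss, whose s came from II-5) and passed s to III-5 (ss), so II-2 is Ss; III-1 is affected so carries S and received s from II-3 (ss), so III-1 is Ss; III-2 is affected so carries S and received s from II-3 (ss), so III-2 is Ss; III-3 is affected so carries S and received s from II-3 (ss), so III-3 is Ss; III-6 is affected so carries S and received s from II-5 (ss), so III-6 is Ss.
Every other individual is either homozygous by phenotype or has at least one consistent homozygous assignment, so the count is 6.

6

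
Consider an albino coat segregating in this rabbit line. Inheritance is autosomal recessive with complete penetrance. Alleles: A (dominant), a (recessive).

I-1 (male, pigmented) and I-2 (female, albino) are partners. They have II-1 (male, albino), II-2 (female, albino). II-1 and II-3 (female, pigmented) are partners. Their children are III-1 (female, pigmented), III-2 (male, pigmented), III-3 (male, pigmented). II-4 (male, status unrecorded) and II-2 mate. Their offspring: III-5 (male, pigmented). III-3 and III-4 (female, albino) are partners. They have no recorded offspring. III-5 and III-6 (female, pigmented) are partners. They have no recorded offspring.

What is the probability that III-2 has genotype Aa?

1

III-2 is pigmented so carries A and received a from II-1 (aa), so III-2 is Aa, giving P(Aa) = 1.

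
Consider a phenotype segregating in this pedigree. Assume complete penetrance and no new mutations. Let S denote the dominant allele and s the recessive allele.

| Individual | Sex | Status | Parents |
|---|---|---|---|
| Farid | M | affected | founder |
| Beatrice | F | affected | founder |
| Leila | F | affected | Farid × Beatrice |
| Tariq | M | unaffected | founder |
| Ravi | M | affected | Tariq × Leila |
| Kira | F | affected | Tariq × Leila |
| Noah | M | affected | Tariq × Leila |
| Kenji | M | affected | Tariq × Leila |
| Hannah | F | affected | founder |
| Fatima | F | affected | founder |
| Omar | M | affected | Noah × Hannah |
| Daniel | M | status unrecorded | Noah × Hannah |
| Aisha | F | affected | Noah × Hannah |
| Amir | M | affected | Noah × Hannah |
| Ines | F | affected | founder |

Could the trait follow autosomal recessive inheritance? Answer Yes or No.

A consistent assignment under autosomal recessive exists: Farid ss, Beatrice ss, Leila ss, Tariq Ss, Ravi ss, Kira ss, Noah ss, Kenji ss, Hannah ss, Fatima ss, Omar ss, Daniel ss, Aisha ss, Amir ss, Ines ss.
In this assignment every recorded phenotype matches its genotype and every non-founder's genotype is obtainable from its parents' genotypes, so the pedigree is consistent.

Yes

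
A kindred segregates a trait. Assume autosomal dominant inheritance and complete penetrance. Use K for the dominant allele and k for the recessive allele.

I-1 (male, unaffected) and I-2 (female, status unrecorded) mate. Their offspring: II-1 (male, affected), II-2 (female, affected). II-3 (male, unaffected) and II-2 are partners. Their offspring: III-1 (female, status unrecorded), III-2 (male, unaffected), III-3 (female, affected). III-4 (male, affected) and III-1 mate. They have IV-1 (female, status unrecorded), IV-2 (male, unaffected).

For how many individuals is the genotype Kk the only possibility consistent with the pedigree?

4

Obligate heterozygotes: II-1 is affected so carries K and received k from I-1 (kk), so II-1 is Kk; II-2 is affected so carries K and received k from I-1 (kk), so II-2 is Kk; III-3 is affected so carries K and received k from II-3 (kk), so III-3 is Kk; III-4 is affected so carries K and passed k to IV-2 (kk), so III-4 is Kk.
Every other individual is either homozygous by phenotype or has at least one consistent homozygous assignment, so the count is 4.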